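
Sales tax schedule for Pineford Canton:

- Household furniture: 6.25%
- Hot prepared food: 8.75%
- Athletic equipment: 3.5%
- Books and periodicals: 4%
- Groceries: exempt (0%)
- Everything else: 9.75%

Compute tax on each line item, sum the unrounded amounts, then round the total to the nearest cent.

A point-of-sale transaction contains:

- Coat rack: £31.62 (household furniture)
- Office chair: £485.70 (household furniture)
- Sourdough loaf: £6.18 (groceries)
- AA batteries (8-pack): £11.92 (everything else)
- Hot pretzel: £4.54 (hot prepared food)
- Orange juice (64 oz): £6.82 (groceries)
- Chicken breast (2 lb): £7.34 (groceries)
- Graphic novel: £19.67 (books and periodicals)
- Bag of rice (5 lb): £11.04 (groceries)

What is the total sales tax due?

Coat rack £31.62: household furniture → 6.25% → £1.97625
Office chair £485.70: household furniture → 6.25% → £30.35625
Sourdough loaf £6.18: groceries → 0% → £0.00
AA batteries (8-pack) £11.92: everything else → 9.75% → £1.1622
Hot pretzel £4.54: hot prepared food → 8.75% → £0.39725
Orange juice (64 oz) £6.82: groceries → 0% → £0.00
Chicken breast (2 lb) £7.34: groceries → 0% → £0.00
Graphic novel £19.67: books and periodicals → 4% → £0.7868
Bag of rice (5 lb) £11.04: groceries → 0% → £0.00
Unrounded tax sum = £34.67875 → £34.68

£34.68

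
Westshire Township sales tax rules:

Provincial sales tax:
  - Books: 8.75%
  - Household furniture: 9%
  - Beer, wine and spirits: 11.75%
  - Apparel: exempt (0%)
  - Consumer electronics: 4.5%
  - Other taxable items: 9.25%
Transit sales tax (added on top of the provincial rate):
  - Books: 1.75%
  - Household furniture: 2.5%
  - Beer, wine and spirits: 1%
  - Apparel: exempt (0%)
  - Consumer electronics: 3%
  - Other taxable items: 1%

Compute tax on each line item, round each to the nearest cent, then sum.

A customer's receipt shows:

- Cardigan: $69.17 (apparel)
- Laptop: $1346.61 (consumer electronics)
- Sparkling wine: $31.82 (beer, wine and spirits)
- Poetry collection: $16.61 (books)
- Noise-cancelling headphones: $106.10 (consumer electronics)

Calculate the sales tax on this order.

$114.76

Cardigan $69.17: apparel → 0% + 0% transit = 0% → $0.00
Laptop $1346.61: consumer electronics → 4.5% + 3% transit = 7.5% → $101.00
Sparkling wine $31.82: beer, wine and spirits → 11.75% + 1% transit = 12.75% → $4.06
Poetry collection $16.61: books → 8.75% + 1.75% transit = 10.5% → $1.74
Noise-cancelling headphones $106.10: consumer electronics → 4.5% + 3% transit = 7.5% → $7.96
Total tax = $101.00 + $4.06 + $1.74 + $7.96 = $114.76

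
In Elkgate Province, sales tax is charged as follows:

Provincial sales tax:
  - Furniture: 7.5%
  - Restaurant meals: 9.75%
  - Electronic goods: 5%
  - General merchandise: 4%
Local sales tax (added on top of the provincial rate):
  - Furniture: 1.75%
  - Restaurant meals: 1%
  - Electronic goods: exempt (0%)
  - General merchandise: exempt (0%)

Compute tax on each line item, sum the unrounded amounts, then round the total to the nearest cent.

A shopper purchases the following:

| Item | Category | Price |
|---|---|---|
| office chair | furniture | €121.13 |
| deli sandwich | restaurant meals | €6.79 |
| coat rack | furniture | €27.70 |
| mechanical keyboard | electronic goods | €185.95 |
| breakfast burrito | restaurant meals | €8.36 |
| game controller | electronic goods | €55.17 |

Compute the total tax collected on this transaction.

€27.45

Office chair €121.13: furniture → 7.5% + 1.75% local = 9.25% → €11.204525
Deli sandwich €6.79: restaurant meals → 9.75% + 1% local = 10.75% → €0.729925
Coat rack €27.70: furniture → 7.5% + 1.75% local = 9.25% → €2.56225
Mechanical keyboard €185.95: electronic goods → 5% + 0% local = 5% → €9.2975
Breakfast burrito €8.36: restaurant meals → 9.75% + 1% local = 10.75% → €0.8987
Game controller €55.17: electronic goods → 5% + 0% local = 5% → €2.7585
Unrounded tax sum = €27.4514 → €27.45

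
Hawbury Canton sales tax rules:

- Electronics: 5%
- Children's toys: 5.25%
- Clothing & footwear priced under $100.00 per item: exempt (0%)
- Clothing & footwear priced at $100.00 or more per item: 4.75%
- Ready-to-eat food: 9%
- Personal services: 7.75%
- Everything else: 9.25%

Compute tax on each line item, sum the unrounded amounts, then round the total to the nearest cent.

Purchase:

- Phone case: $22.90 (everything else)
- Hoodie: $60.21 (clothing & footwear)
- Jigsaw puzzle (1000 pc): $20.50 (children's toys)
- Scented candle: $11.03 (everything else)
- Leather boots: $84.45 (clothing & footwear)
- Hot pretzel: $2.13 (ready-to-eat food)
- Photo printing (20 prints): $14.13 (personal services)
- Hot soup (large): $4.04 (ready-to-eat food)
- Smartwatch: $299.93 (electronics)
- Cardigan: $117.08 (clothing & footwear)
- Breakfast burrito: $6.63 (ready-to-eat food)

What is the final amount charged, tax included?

Phone case $22.90: everything else → 9.25% → $2.11825
Hoodie $60.21: clothing & footwear, under $100.00 → 0% → $0.00
Jigsaw puzzle (1000 pc) $20.50: children's toys → 5.25% → $1.07625
Scented candle $11.03: everything else → 9.25% → $1.020275
Leather boots $84.45: clothing & footwear, under $100.00 → 0% → $0.00
Hot pretzel $2.13: ready-to-eat food → 9% → $0.1917
Photo printing (20 prints) $14.13: personal services → 7.75% → $1.095075
Hot soup (large) $4.04: ready-to-eat food → 9% → $0.3636
Smartwatch $299.93: electronics → 5% → $14.9965
Cardigan $117.08: clothing & footwear, $100.00 or more → 4.75% → $5.5613
Breakfast burrito $6.63: ready-to-eat food → 9% → $0.5967
Subtotal = $643.03; unrounded tax = $27.01965 → $27.02; total due = $670.05

$670.05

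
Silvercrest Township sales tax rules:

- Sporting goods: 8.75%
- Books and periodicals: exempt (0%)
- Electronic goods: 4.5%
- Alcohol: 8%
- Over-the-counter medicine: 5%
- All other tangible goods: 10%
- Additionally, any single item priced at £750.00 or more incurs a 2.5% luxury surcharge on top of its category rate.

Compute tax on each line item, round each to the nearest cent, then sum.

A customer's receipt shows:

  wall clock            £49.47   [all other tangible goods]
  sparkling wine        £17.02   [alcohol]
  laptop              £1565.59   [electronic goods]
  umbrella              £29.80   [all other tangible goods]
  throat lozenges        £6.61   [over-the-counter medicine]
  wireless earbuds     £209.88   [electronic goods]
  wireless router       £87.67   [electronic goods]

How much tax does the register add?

£132.60

Wall clock £49.47: all other tangible goods → 10% → £4.95
Sparkling wine £17.02: alcohol → 8% → £1.36
Laptop £1565.59: electronic goods → 4.5% + 2.5% surcharge = 7% → £109.59
Umbrella £29.80: all other tangible goods → 10% → £2.98
Throat lozenges £6.61: over-the-counter medicine → 5% → £0.33
Wireless earbuds £209.88: electronic goods → 4.5% → £9.44
Wireless router £87.67: electronic goods → 4.5% → £3.95
Total tax = £4.95 + £1.36 + £109.59 + £2.98 + £0.33 + £9.44 + £3.95 = £132.60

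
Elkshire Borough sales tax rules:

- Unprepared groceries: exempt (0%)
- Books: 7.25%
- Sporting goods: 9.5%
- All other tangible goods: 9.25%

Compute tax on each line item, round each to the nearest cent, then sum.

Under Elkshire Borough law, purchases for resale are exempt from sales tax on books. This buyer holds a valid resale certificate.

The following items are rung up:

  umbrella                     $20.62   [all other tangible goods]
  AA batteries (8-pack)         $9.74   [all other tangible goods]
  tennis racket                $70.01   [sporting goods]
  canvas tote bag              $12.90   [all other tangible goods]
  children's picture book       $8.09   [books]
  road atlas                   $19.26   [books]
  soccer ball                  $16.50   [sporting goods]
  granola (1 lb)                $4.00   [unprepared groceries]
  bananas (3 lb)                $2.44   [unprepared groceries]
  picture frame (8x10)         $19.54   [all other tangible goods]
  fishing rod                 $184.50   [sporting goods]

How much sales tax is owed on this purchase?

$31.56

Umbrella $20.62: all other tangible goods → 9.25% → $1.91
AA batteries (8-pack) $9.74: all other tangible goods → 9.25% → $0.90
Tennis racket $70.01: sporting goods → 9.5% → $6.65
Canvas tote bag $12.90: all other tangible goods → 9.25% → $1.19
Children's picture book $8.09: books, buyer-exempt → 0% → $0.00
Road atlas $19.26: books, buyer-exempt → 0% → $0.00
Soccer ball $16.50: sporting goods → 9.5% → $1.57
Granola (1 lb) $4.00: unprepared groceries → 0% → $0.00
Bananas (3 lb) $2.44: unprepared groceries → 0% → $0.00
Picture frame (8x10) $19.54: all other tangible goods → 9.25% → $1.81
Fishing rod $184.50: sporting goods → 9.5% → $17.53
Total tax = $1.91 + $0.90 + $6.65 + $1.19 + $1.57 + $1.81 + $17.53 = $31.56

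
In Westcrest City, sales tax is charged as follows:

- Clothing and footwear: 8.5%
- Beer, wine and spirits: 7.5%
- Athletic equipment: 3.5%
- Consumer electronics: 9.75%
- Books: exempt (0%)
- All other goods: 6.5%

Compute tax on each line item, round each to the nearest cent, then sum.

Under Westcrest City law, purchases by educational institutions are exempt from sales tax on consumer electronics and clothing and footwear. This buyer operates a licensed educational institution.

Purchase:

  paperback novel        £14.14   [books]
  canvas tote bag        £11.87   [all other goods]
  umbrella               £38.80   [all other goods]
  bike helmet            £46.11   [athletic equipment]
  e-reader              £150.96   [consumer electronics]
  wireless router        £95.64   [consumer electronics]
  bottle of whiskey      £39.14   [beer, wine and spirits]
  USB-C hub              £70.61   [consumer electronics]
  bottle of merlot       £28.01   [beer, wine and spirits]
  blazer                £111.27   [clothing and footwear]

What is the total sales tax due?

Paperback novel £14.14: books → 0% → £0.00
Canvas tote bag £11.87: all other goods → 6.5% → £0.77
Umbrella £38.80: all other goods → 6.5% → £2.52
Bike helmet £46.11: athletic equipment → 3.5% → £1.61
E-reader £150.96: consumer electronics, buyer-exempt → 0% → £0.00
Wireless router £95.64: consumer electronics, buyer-exempt → 0% → £0.00
Bottle of whiskey £39.14: beer, wine and spirits → 7.5% → £2.94
USB-C hub £70.61: consumer electronics, buyer-exempt → 0% → £0.00
Bottle of merlot £28.01: beer, wine and spirits → 7.5% → £2.10
Blazer £111.27: clothing and footwear, buyer-exempt → 0% → £0.00
Total tax = £0.77 + £2.52 + £1.61 + £2.94 + £2.10 = £9.94

£9.94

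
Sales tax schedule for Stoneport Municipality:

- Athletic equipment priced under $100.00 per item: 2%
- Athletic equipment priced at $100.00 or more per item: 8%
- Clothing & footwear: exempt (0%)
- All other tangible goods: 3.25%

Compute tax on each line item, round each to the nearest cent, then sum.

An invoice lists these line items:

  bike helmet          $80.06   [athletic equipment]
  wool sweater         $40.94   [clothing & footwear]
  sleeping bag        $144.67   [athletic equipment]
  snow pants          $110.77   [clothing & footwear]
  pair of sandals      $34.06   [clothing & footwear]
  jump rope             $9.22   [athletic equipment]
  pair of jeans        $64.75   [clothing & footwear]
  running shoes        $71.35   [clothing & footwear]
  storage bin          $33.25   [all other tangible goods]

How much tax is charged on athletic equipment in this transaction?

Bike helmet $80.06: athletic equipment, under $100.00 → 2% → $1.60
Sleeping bag $144.67: athletic equipment, $100.00 or more → 8% → $11.57
Jump rope $9.22: athletic equipment, under $100.00 → 2% → $0.18
Tax on athletic equipment = $1.60 + $11.57 + $0.18 = $13.35

$13.35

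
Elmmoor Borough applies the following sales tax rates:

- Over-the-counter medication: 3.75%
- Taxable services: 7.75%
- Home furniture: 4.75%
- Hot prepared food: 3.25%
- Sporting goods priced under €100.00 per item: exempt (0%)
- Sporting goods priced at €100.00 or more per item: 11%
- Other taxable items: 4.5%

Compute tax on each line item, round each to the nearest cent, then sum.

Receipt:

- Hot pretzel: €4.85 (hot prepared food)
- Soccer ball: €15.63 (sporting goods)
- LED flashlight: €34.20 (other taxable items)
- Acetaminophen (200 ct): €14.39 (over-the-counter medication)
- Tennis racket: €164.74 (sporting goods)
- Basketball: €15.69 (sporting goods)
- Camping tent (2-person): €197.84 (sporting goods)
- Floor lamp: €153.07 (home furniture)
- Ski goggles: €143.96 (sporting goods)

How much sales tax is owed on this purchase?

Hot pretzel €4.85: hot prepared food → 3.25% → €0.16
Soccer ball €15.63: sporting goods, under €100.00 → 0% → €0.00
LED flashlight €34.20: other taxable items → 4.5% → €1.54
Acetaminophen (200 ct) €14.39: over-the-counter medication → 3.75% → €0.54
Tennis racket €164.74: sporting goods, €100.00 or more → 11% → €18.12
Basketball €15.69: sporting goods, under €100.00 → 0% → €0.00
Camping tent (2-person) €197.84: sporting goods, €100.00 or more → 11% → €21.76
Floor lamp €153.07: home furniture → 4.75% → €7.27
Ski goggles €143.96: sporting goods, €100.00 or more → 11% → €15.84
Total tax = €0.16 + €1.54 + €0.54 + €18.12 + €21.76 + €7.27 + €15.84 = €65.23

€65.23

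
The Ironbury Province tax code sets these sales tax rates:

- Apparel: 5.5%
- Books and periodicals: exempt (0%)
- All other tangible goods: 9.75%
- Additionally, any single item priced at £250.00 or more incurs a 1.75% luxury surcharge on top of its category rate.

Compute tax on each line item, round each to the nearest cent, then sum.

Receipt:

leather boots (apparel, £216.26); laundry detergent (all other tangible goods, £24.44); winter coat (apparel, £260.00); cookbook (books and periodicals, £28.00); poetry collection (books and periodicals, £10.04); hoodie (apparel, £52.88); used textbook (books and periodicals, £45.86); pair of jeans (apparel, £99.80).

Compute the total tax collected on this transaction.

£41.52

Leather boots £216.26: apparel → 5.5% → £11.89
Laundry detergent £24.44: all other tangible goods → 9.75% → £2.38
Winter coat £260.00: apparel → 5.5% + 1.75% surcharge = 7.25% → £18.85
Cookbook £28.00: books and periodicals → 0% → £0.00
Poetry collection £10.04: books and periodicals → 0% → £0.00
Hoodie £52.88: apparel → 5.5% → £2.91
Used textbook £45.86: books and periodicals → 0% → £0.00
Pair of jeans £99.80: apparel → 5.5% → £5.49
Total tax = £11.89 + £2.38 + £18.85 + £2.91 + £5.49 = £41.52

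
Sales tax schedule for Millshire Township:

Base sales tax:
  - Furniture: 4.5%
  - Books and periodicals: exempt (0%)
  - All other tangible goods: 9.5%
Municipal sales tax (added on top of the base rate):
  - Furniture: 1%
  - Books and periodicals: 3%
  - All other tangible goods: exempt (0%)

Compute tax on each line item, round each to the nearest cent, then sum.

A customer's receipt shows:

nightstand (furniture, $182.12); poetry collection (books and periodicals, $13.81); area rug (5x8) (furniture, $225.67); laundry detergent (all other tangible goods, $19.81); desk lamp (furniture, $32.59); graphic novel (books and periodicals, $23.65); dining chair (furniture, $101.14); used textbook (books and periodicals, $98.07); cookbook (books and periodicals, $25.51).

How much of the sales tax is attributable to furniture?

Nightstand $182.12: furniture → 4.5% + 1% municipal = 5.5% → $10.02
Area rug (5x8) $225.67: furniture → 4.5% + 1% municipal = 5.5% → $12.41
Desk lamp $32.59: furniture → 4.5% + 1% municipal = 5.5% → $1.79
Dining chair $101.14: furniture → 4.5% + 1% municipal = 5.5% → $5.56
Tax on furniture = $10.02 + $12.41 + $1.79 + $5.56 = $29.78

$29.78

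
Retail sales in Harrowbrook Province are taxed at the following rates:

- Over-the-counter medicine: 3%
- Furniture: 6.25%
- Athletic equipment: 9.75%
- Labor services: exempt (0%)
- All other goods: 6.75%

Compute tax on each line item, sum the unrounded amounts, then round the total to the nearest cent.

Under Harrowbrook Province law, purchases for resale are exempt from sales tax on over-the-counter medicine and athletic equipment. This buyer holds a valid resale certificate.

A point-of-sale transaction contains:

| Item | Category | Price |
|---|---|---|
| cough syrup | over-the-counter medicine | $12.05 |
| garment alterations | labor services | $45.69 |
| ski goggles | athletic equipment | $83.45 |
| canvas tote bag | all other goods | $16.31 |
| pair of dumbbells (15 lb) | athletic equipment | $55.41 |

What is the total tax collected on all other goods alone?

Canvas tote bag $16.31: all other goods → 6.75% → $1.100925
Tax on all other goods: unrounded sum = $1.100925 → $1.10

$1.10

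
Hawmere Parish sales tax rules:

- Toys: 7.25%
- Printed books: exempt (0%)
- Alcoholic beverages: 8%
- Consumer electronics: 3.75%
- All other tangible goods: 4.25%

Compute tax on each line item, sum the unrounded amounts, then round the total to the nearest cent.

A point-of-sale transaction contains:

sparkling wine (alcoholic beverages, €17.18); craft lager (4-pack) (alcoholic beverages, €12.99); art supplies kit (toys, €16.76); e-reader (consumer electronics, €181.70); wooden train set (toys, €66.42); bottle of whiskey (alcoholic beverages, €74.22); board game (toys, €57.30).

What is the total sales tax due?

€25.35

Sparkling wine €17.18: alcoholic beverages → 8% → €1.3744
Craft lager (4-pack) €12.99: alcoholic beverages → 8% → €1.0392
Art supplies kit €16.76: toys → 7.25% → €1.2151
E-reader €181.70: consumer electronics → 3.75% → €6.81375
Wooden train set €66.42: toys → 7.25% → €4.81545
Bottle of whiskey €74.22: alcoholic beverages → 8% → €5.9376
Board game €57.30: toys → 7.25% → €4.15425
Unrounded tax sum = €25.34975 → €25.35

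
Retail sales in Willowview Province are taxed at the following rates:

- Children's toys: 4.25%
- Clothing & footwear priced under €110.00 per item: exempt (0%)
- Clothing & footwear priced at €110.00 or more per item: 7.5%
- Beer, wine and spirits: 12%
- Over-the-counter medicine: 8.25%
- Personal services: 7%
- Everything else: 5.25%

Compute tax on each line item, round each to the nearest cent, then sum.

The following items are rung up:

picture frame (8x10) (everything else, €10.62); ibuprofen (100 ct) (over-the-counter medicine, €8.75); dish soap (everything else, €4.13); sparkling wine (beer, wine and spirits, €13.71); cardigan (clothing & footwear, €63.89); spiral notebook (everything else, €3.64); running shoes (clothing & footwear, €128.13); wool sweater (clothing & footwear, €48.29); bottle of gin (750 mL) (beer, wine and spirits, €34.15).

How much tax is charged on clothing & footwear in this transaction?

Cardigan €63.89: clothing & footwear, under €110.00 → 0% → €0.00
Running shoes €128.13: clothing & footwear, €110.00 or more → 7.5% → €9.61
Wool sweater €48.29: clothing & footwear, under €110.00 → 0% → €0.00
Tax on clothing & footwear = €0.00 + €9.61 + €0.00 = €9.61

€9.61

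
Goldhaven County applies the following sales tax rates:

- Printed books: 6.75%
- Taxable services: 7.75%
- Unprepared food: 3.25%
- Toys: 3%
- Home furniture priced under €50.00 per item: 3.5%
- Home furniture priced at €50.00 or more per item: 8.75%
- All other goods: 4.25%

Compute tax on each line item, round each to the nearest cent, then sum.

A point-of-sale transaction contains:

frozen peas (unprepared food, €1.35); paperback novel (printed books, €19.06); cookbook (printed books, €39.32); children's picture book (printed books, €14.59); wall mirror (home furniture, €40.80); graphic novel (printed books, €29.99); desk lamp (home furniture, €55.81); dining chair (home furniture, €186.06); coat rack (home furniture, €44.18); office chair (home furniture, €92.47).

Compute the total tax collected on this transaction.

€39.21

Frozen peas €1.35: unprepared food → 3.25% → €0.04
Paperback novel €19.06: printed books → 6.75% → €1.29
Cookbook €39.32: printed books → 6.75% → €2.65
Children's picture book €14.59: printed books → 6.75% → €0.98
Wall mirror €40.80: home furniture, under €50.00 → 3.5% → €1.43
Graphic novel €29.99: printed books → 6.75% → €2.02
Desk lamp €55.81: home furniture, €50.00 or more → 8.75% → €4.88
Dining chair €186.06: home furniture, €50.00 or more → 8.75% → €16.28
Coat rack €44.18: home furniture, under €50.00 → 3.5% → €1.55
Office chair €92.47: home furniture, €50.00 or more → 8.75% → €8.09
Total tax = €0.04 + €1.29 + €2.65 + €0.98 + €1.43 + €2.02 + €4.88 + €16.28 + €1.55 + €8.09 = €39.21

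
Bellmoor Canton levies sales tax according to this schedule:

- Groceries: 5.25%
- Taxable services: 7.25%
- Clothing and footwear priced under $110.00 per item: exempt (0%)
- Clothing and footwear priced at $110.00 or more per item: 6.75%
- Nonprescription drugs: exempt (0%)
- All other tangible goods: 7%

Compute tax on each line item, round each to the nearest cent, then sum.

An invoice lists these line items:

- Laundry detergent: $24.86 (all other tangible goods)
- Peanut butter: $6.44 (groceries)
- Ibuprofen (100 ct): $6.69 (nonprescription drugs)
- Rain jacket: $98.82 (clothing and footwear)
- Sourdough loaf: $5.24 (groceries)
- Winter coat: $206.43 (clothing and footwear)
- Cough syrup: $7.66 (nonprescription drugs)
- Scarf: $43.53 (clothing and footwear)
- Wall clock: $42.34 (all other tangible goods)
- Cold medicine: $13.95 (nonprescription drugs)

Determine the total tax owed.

$19.25

Laundry detergent $24.86: all other tangible goods → 7% → $1.74
Peanut butter $6.44: groceries → 5.25% → $0.34
Ibuprofen (100 ct) $6.69: nonprescription drugs → 0% → $0.00
Rain jacket $98.82: clothing and footwear, under $110.00 → 0% → $0.00
Sourdough loaf $5.24: groceries → 5.25% → $0.28
Winter coat $206.43: clothing and footwear, $110.00 or more → 6.75% → $13.93
Cough syrup $7.66: nonprescription drugs → 0% → $0.00
Scarf $43.53: clothing and footwear, under $110.00 → 0% → $0.00
Wall clock $42.34: all other tangible goods → 7% → $2.96
Cold medicine $13.95: nonprescription drugs → 0% → $0.00
Total tax = $1.74 + $0.34 + $0.28 + $13.93 + $2.96 = $19.25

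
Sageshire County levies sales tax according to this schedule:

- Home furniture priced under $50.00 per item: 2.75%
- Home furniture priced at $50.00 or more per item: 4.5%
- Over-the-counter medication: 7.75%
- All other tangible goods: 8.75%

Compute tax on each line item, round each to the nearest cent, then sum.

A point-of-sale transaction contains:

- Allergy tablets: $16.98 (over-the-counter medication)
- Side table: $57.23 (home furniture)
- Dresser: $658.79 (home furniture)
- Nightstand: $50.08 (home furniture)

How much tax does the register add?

Allergy tablets $16.98: over-the-counter medication → 7.75% → $1.32
Side table $57.23: home furniture, $50.00 or more → 4.5% → $2.58
Dresser $658.79: home furniture, $50.00 or more → 4.5% → $29.65
Nightstand $50.08: home furniture, $50.00 or more → 4.5% → $2.25
Total tax = $1.32 + $2.58 + $29.65 + $2.25 = $35.80

$35.80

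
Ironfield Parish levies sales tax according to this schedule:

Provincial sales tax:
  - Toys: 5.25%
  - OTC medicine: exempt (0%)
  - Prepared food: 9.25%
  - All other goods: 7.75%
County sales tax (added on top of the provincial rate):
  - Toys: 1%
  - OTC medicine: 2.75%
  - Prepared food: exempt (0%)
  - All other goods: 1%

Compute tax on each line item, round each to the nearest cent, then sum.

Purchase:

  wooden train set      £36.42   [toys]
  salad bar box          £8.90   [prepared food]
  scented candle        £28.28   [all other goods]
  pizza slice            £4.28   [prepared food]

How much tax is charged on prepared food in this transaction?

£1.22

Salad bar box £8.90: prepared food → 9.25% + 0% county = 9.25% → £0.82
Pizza slice £4.28: prepared food → 9.25% + 0% county = 9.25% → £0.40
Tax on prepared food = £0.82 + £0.40 = £1.22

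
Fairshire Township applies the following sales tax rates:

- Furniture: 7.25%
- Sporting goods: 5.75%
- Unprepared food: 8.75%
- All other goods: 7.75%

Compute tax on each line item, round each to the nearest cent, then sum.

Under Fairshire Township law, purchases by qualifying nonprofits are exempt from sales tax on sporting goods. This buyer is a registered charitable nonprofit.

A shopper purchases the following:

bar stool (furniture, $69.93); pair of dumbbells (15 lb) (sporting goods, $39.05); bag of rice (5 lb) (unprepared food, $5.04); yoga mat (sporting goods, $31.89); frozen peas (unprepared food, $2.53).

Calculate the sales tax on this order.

$5.73

Bar stool $69.93: furniture → 7.25% → $5.07
Pair of dumbbells (15 lb) $39.05: sporting goods, buyer-exempt → 0% → $0.00
Bag of rice (5 lb) $5.04: unprepared food → 8.75% → $0.44
Yoga mat $31.89: sporting goods, buyer-exempt → 0% → $0.00
Frozen peas $2.53: unprepared food → 8.75% → $0.22
Total tax = $5.07 + $0.44 + $0.22 = $5.73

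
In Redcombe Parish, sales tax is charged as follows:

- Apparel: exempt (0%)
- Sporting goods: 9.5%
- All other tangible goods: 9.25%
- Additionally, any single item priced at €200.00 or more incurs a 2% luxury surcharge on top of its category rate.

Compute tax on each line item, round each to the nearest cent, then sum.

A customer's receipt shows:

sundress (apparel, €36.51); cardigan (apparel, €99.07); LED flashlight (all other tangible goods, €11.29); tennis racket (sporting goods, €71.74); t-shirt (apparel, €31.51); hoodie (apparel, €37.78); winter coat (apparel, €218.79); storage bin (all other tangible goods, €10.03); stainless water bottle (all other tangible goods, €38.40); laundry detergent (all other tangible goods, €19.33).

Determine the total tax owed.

€18.51

Sundress €36.51: apparel → 0% → €0.00
Cardigan €99.07: apparel → 0% → €0.00
LED flashlight €11.29: all other tangible goods → 9.25% → €1.04
Tennis racket €71.74: sporting goods → 9.5% → €6.82
T-shirt €31.51: apparel → 0% → €0.00
Hoodie €37.78: apparel → 0% → €0.00
Winter coat €218.79: apparel → 0% + 2% surcharge = 2% → €4.38
Storage bin €10.03: all other tangible goods → 9.25% → €0.93
Stainless water bottle €38.40: all other tangible goods → 9.25% → €3.55
Laundry detergent €19.33: all other tangible goods → 9.25% → €1.79
Total tax = €1.04 + €6.82 + €4.38 + €0.93 + €3.55 + €1.79 = €18.51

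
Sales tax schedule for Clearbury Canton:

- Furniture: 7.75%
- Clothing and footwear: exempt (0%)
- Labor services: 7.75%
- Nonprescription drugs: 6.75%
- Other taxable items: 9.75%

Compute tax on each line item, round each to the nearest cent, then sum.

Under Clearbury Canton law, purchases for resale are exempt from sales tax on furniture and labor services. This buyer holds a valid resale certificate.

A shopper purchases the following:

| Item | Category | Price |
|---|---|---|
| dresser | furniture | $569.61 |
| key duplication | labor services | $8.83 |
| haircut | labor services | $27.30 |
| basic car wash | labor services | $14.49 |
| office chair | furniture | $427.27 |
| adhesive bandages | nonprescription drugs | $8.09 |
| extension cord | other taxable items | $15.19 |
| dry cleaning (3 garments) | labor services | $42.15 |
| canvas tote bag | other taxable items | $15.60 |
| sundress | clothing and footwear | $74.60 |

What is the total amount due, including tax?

$1206.68

Dresser $569.61: furniture, buyer-exempt → 0% → $0.00
Key duplication $8.83: labor services, buyer-exempt → 0% → $0.00
Haircut $27.30: labor services, buyer-exempt → 0% → $0.00
Basic car wash $14.49: labor services, buyer-exempt → 0% → $0.00
Office chair $427.27: furniture, buyer-exempt → 0% → $0.00
Adhesive bandages $8.09: nonprescription drugs → 6.75% → $0.55
Extension cord $15.19: other taxable items → 9.75% → $1.48
Dry cleaning (3 garments) $42.15: labor services, buyer-exempt → 0% → $0.00
Canvas tote bag $15.60: other taxable items → 9.75% → $1.52
Sundress $74.60: clothing and footwear → 0% → $0.00
Subtotal = $1203.13; tax = $3.55; total due = $1206.68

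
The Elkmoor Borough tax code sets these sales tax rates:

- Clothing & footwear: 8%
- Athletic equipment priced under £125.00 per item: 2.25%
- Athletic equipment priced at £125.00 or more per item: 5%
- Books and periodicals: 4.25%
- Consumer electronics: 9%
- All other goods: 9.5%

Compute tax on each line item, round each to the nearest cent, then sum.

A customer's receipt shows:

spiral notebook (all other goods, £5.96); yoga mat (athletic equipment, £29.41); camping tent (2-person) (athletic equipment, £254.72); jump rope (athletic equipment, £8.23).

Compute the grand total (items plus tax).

Spiral notebook £5.96: all other goods → 9.5% → £0.57
Yoga mat £29.41: athletic equipment, under £125.00 → 2.25% → £0.66
Camping tent (2-person) £254.72: athletic equipment, £125.00 or more → 5% → £12.74
Jump rope £8.23: athletic equipment, under £125.00 → 2.25% → £0.19
Subtotal = £298.32; tax = £14.16; total due = £312.48

£312.48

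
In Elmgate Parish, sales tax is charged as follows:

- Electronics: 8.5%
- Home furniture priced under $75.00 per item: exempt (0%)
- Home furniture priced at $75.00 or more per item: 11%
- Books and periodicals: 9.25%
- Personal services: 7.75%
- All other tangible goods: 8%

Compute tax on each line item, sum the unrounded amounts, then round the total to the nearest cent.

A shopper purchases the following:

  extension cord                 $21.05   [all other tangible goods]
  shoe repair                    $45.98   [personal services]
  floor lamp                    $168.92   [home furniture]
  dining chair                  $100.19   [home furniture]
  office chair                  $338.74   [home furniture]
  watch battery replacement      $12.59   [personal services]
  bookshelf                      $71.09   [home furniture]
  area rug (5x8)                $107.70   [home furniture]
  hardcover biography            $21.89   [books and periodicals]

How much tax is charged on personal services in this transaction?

$4.54

Shoe repair $45.98: personal services → 7.75% → $3.56345
Watch battery replacement $12.59: personal services → 7.75% → $0.975725
Tax on personal services: unrounded sum = $4.539175 → $4.54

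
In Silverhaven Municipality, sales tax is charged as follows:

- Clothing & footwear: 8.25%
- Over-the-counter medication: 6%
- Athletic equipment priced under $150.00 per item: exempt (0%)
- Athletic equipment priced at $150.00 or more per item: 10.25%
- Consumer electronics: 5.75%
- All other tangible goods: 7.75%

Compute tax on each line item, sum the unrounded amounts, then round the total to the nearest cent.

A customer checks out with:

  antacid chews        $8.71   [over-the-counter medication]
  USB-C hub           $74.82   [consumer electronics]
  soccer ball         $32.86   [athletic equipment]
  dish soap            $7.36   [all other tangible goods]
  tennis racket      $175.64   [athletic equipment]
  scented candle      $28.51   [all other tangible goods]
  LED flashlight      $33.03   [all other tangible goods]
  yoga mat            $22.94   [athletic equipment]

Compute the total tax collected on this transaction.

$28.17

Antacid chews $8.71: over-the-counter medication → 6% → $0.5226
USB-C hub $74.82: consumer electronics → 5.75% → $4.30215
Soccer ball $32.86: athletic equipment, under $150.00 → 0% → $0.00
Dish soap $7.36: all other tangible goods → 7.75% → $0.5704
Tennis racket $175.64: athletic equipment, $150.00 or more → 10.25% → $18.0031
Scented candle $28.51: all other tangible goods → 7.75% → $2.209525
LED flashlight $33.03: all other tangible goods → 7.75% → $2.559825
Yoga mat $22.94: athletic equipment, under $150.00 → 0% → $0.00
Unrounded tax sum = $28.1676 → $28.17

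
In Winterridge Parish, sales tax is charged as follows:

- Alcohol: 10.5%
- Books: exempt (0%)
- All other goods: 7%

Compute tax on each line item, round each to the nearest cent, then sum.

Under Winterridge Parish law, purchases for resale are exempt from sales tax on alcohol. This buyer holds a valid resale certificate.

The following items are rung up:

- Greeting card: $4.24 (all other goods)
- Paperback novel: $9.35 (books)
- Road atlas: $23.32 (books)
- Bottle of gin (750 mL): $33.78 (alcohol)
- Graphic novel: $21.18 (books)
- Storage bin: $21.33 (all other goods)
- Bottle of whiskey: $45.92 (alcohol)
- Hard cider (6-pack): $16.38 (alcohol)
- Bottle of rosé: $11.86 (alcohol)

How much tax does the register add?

Greeting card $4.24: all other goods → 7% → $0.30
Paperback novel $9.35: books → 0% → $0.00
Road atlas $23.32: books → 0% → $0.00
Bottle of gin (750 mL) $33.78: alcohol, buyer-exempt → 0% → $0.00
Graphic novel $21.18: books → 0% → $0.00
Storage bin $21.33: all other goods → 7% → $1.49
Bottle of whiskey $45.92: alcohol, buyer-exempt → 0% → $0.00
Hard cider (6-pack) $16.38: alcohol, buyer-exempt → 0% → $0.00
Bottle of rosé $11.86: alcohol, buyer-exempt → 0% → $0.00
Total tax = $0.30 + $1.49 = $1.79

$1.79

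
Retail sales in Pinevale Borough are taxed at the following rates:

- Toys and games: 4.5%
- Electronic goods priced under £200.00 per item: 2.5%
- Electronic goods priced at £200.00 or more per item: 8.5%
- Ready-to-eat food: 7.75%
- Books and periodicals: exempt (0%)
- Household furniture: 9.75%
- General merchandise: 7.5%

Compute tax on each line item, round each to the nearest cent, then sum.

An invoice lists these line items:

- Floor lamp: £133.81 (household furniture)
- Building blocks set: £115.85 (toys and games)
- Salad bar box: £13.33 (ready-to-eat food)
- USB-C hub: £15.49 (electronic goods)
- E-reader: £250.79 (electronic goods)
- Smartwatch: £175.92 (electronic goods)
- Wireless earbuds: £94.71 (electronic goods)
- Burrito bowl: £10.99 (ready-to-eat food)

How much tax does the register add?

£48.62

Floor lamp £133.81: household furniture → 9.75% → £13.05
Building blocks set £115.85: toys and games → 4.5% → £5.21
Salad bar box £13.33: ready-to-eat food → 7.75% → £1.03
USB-C hub £15.49: electronic goods, under £200.00 → 2.5% → £0.39
E-reader £250.79: electronic goods, £200.00 or more → 8.5% → £21.32
Smartwatch £175.92: electronic goods, under £200.00 → 2.5% → £4.40
Wireless earbuds £94.71: electronic goods, under £200.00 → 2.5% → £2.37
Burrito bowl £10.99: ready-to-eat food → 7.75% → £0.85
Total tax = £13.05 + £5.21 + £1.03 + £0.39 + £21.32 + £4.40 + £2.37 + £0.85 = £48.62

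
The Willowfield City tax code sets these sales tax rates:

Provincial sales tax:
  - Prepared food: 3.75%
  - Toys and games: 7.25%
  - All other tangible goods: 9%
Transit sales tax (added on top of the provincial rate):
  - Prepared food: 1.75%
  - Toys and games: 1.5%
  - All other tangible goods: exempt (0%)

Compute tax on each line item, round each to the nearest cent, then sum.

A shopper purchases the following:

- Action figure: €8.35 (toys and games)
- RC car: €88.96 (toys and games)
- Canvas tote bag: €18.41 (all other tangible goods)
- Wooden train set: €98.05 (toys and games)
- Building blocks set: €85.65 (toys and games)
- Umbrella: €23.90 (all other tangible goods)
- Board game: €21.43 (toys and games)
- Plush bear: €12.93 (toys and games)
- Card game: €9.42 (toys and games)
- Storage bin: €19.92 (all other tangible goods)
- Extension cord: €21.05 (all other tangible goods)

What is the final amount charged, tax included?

€443.97

Action figure €8.35: toys and games → 7.25% + 1.5% transit = 8.75% → €0.73
RC car €88.96: toys and games → 7.25% + 1.5% transit = 8.75% → €7.78
Canvas tote bag €18.41: all other tangible goods → 9% + 0% transit = 9% → €1.66
Wooden train set €98.05: toys and games → 7.25% + 1.5% transit = 8.75% → €8.58
Building blocks set €85.65: toys and games → 7.25% + 1.5% transit = 8.75% → €7.49
Umbrella €23.90: all other tangible goods → 9% + 0% transit = 9% → €2.15
Board game €21.43: toys and games → 7.25% + 1.5% transit = 8.75% → €1.88
Plush bear €12.93: toys and games → 7.25% + 1.5% transit = 8.75% → €1.13
Card game €9.42: toys and games → 7.25% + 1.5% transit = 8.75% → €0.82
Storage bin €19.92: all other tangible goods → 9% + 0% transit = 9% → €1.79
Extension cord €21.05: all other tangible goods → 9% + 0% transit = 9% → €1.89
Subtotal = €408.07; tax = €35.90; total due = €443.97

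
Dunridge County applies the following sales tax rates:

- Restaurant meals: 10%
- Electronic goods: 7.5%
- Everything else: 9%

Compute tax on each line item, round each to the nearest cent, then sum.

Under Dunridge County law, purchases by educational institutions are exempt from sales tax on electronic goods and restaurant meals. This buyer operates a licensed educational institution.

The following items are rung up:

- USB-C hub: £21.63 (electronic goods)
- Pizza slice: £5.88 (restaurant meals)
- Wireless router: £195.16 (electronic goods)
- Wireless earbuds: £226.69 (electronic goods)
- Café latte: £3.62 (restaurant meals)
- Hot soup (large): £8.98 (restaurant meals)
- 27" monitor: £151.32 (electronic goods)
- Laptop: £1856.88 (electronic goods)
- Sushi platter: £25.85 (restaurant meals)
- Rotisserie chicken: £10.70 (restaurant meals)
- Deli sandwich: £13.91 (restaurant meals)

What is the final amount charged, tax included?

USB-C hub £21.63: electronic goods, buyer-exempt → 0% → £0.00
Pizza slice £5.88: restaurant meals, buyer-exempt → 0% → £0.00
Wireless router £195.16: electronic goods, buyer-exempt → 0% → £0.00
Wireless earbuds £226.69: electronic goods, buyer-exempt → 0% → £0.00
Café latte £3.62: restaurant meals, buyer-exempt → 0% → £0.00
Hot soup (large) £8.98: restaurant meals, buyer-exempt → 0% → £0.00
27" monitor £151.32: electronic goods, buyer-exempt → 0% → £0.00
Laptop £1856.88: electronic goods, buyer-exempt → 0% → £0.00
Sushi platter £25.85: restaurant meals, buyer-exempt → 0% → £0.00
Rotisserie chicken £10.70: restaurant meals, buyer-exempt → 0% → £0.00
Deli sandwich £13.91: restaurant meals, buyer-exempt → 0% → £0.00
Subtotal = £2520.62; tax = £0.00; total due = £2520.62

£2520.62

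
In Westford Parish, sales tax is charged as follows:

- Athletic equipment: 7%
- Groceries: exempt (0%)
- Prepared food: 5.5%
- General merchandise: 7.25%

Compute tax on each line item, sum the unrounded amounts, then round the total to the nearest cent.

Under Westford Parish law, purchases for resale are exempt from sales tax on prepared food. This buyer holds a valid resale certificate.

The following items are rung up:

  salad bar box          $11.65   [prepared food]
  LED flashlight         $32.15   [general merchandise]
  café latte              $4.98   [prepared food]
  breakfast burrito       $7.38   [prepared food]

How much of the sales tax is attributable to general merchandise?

$2.33

LED flashlight $32.15: general merchandise → 7.25% → $2.330875
Tax on general merchandise: unrounded sum = $2.330875 → $2.33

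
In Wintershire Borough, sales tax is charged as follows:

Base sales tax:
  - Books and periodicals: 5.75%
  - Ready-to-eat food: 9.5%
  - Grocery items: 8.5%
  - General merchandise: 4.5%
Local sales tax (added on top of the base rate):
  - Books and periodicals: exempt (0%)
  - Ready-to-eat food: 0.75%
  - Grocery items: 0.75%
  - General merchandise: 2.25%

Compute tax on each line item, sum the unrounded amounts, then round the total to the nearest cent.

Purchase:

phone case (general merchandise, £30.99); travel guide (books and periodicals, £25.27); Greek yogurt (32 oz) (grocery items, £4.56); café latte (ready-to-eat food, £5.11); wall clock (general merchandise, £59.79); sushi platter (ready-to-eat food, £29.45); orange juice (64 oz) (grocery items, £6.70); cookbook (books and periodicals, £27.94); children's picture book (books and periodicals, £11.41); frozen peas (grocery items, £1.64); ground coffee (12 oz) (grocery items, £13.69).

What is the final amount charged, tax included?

£232.40

Phone case £30.99: general merchandise → 4.5% + 2.25% local = 6.75% → £2.091825
Travel guide £25.27: books and periodicals → 5.75% + 0% local = 5.75% → £1.453025
Greek yogurt (32 oz) £4.56: grocery items → 8.5% + 0.75% local = 9.25% → £0.4218
Café latte £5.11: ready-to-eat food → 9.5% + 0.75% local = 10.25% → £0.523775
Wall clock £59.79: general merchandise → 4.5% + 2.25% local = 6.75% → £4.035825
Sushi platter £29.45: ready-to-eat food → 9.5% + 0.75% local = 10.25% → £3.018625
Orange juice (64 oz) £6.70: grocery items → 8.5% + 0.75% local = 9.25% → £0.61975
Cookbook £27.94: books and periodicals → 5.75% + 0% local = 5.75% → £1.60655
Children's picture book £11.41: books and periodicals → 5.75% + 0% local = 5.75% → £0.656075
Frozen peas £1.64: grocery items → 8.5% + 0.75% local = 9.25% → £0.1517
Ground coffee (12 oz) £13.69: grocery items → 8.5% + 0.75% local = 9.25% → £1.266325
Subtotal = £216.55; unrounded tax = £15.845275 → £15.85; total due = £232.40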